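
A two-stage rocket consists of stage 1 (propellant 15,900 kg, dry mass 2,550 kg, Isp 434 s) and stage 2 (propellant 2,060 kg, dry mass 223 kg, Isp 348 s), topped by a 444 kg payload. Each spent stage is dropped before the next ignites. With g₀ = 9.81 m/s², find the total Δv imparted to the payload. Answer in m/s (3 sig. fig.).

Δv ≈ 10700 m/s

Ignition mass of stage 1 = 15,900+2,550 + 2,060+223 + 444 = 21,177 kg.
Stage 1: m₀ = 21,177 kg, m_f = 21,177 − 15,900 = 5,277 kg; Δv = 434×9.81×ln(4.013) = 4257.5×1.3896 ≈ 5916 m/s.
Stage 2: m₀ = 2,727 kg, m_f = 2,727 − 2,060 = 667 kg; Δv = 348×9.81×ln(4.088) = 3413.9×1.4082 ≈ 4807 m/s.
Total Δv = 5916 + 4807 = 10723 m/s.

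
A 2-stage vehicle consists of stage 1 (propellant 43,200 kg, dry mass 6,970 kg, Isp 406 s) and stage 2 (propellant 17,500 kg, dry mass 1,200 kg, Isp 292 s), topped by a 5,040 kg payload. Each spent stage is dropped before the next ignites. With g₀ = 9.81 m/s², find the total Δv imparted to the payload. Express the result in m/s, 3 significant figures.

Ignition mass of stage 1 = 43,200+6,970 + 17,500+1,200 + 5,040 = 73,910 kg.
Stage 1: m₀ = 73,910 kg, m_f = 73,910 − 43,200 = 30,710 kg; Δv = 406×9.81×ln(2.407) = 3982.9×0.8783 ≈ 3498 m/s.
Stage 2: m₀ = 23,740 kg, m_f = 23,740 − 17,500 = 6,240 kg; Δv = 292×9.81×ln(3.804) = 2864.5×1.3362 ≈ 3828 m/s.
Total Δv = 3498 + 3828 = 7326 m/s.

Δv ≈ 7330 m/s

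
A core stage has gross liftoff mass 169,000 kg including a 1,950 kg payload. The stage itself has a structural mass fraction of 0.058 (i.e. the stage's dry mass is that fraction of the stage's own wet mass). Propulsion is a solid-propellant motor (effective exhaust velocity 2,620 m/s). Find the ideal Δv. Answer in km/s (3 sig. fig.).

Δv ≈ 7.01 km/s

Stage wet mass = m₀ − payload = 169,000 − 1,950 = 167,050 kg.
Stage dry mass = ε × stage wet mass = 0.058 × 167,050 = 9,688.9 kg.
Burnout mass m_f = stage dry + payload = 9,688.9 + 1,950 = 11,638.9 kg.
Δv = v_e · ln(169,000/11,638.9) = 2620.0 × ln(14.52) = 2620.0 × 2.6755 ≈ 7010 m/s.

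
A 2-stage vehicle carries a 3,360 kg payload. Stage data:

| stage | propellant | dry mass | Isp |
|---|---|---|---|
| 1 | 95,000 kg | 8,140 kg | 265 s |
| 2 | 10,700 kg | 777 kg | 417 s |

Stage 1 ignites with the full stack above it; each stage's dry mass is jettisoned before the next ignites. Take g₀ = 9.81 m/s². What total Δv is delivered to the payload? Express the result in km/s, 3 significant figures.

Ignition mass of stage 1 = 95,000+8,140 + 10,700+777 + 3,360 = 117,977 kg.
Stage 1: m₀ = 117,977 kg, m_f = 117,977 − 95,000 = 22,977 kg; Δv = 265×9.81×ln(5.135) = 2599.7×1.6360 ≈ 4253 m/s.
Stage 2: m₀ = 14,837 kg, m_f = 14,837 − 10,700 = 4,137 kg; Δv = 417×9.81×ln(3.586) = 4090.8×1.2772 ≈ 5225 m/s.
Total Δv = 4253 + 5225 = 9478 m/s.

Δv ≈ 9.48 km/s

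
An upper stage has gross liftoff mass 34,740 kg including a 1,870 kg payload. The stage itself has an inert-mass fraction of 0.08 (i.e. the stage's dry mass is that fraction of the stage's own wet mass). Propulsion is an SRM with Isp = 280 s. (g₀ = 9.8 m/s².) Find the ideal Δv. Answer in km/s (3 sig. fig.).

Stage wet mass = m₀ − payload = 34,740 − 1,870 = 32,870 kg.
Stage dry mass = ε × stage wet mass = 0.08 × 32,870 = 2,629.6 kg.
Burnout mass m_f = stage dry + payload = 2,629.6 + 1,870 = 4,499.6 kg.
v_e = Isp · g₀ = 280 × 9.8 = 2744.0 m/s.
From the ideal rocket equation, Δv = v_e · ln(34,740/4,499.6) = 2744.0 × ln(7.721) = 2744.0 × 2.0439 ≈ 5608 m/s.

Δv ≈ 5.61 km/s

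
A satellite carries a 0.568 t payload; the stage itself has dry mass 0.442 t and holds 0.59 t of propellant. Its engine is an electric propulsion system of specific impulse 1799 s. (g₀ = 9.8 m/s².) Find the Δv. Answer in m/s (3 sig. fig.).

v_e = Isp · g₀ = 1799 × 9.8 = 17630.2 m/s.
m₀ = payload + dry + propellant = 0.568 + 0.442 + 0.59 = 1.6 t.
m_f = payload + dry = 0.568 + 0.442 = 1.01 t.
Using Δv = v_e ln(m₀/m_f): Δv = v_e · ln(m₀/m_f) = 17630.2 × ln(1.584) = 17630.2 × 0.4601 ≈ 8110.8 m/s.

Δv ≈ 8110 m/s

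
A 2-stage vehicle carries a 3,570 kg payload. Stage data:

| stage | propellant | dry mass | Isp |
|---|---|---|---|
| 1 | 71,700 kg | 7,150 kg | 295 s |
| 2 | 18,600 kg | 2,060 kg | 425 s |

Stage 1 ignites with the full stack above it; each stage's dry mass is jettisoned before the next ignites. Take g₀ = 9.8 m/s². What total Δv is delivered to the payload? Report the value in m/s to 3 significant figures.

Ignition mass of stage 1 = 71,700+7,150 + 18,600+2,060 + 3,570 = 103,080 kg.
Stage 1: m₀ = 103,080 kg, m_f = 103,080 − 71,700 = 31,380 kg; Δv = 295×9.8×ln(3.285) = 2891.0×1.1893 ≈ 3438 m/s.
Stage 2: m₀ = 24,230 kg, m_f = 24,230 − 18,600 = 5,630 kg; Δv = 425×9.8×ln(4.304) = 4165.0×1.4595 ≈ 6079 m/s.
Total Δv = 3438 + 6079 = 9517 m/s.

Δv ≈ 9520 m/s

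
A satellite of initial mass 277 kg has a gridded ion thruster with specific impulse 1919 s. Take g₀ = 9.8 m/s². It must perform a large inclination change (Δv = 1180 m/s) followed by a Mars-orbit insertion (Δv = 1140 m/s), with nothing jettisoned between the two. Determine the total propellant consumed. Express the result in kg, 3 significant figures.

v_e = Isp · g₀ = 1919 × 9.8 = 18806.2 m/s.
After the first burn: m = 277 × exp(−1180/18806.2) = 277 × 0.93918 = 260.153 kg.
After the second burn: m = 260.153 × exp(−1140/18806.2) = 260.153 × 0.94118 = 244.851 kg.
Total propellant = m₀ − m_final = 277 − 244.851 = 32.149 kg.

total propellant consumed ≈ 32.1 kg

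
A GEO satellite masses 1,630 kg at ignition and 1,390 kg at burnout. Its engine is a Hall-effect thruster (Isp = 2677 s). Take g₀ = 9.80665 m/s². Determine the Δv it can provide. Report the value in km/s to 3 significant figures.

v_e = Isp · g₀ = 2677 × 9.80665 = 26252.4 m/s.
Δv = v_e · ln(m₀/m_f) = 26252.4 × ln(1.173) = 26252.4 × 0.1593 ≈ 4181.4 m/s.

Δv ≈ 4.18 km/s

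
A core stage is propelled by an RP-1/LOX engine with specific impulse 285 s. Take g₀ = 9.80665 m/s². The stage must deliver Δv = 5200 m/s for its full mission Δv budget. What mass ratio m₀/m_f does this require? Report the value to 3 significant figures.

v_e = Isp · g₀ = 285 × 9.80665 = 2794.9 m/s.
m₀/m_f = exp(Δv / v_e) = exp(5200 / 2794.9) = exp(1.8605) = 6.4272.

mass ratio ≈ 6.43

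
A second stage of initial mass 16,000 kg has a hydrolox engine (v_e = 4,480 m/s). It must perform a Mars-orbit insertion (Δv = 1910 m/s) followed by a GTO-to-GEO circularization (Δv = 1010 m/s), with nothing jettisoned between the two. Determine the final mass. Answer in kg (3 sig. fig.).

After the first burn: m = 16000 × exp(−1910/4480.0) = 16000 × 0.65289 = 10,446.2 kg.
After the second burn: m = 10,446.2 × exp(−1010/4480.0) = 10,446.2 × 0.79816 = 8,337.74 kg.

final mass ≈ 8340 kg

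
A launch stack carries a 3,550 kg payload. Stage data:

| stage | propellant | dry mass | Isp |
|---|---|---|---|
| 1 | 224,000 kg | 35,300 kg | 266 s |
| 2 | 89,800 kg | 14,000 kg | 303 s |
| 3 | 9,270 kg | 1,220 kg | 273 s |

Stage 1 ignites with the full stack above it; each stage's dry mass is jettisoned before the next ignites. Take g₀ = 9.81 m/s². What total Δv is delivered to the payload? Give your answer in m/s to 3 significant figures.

Δv ≈ 9510 m/s

Ignition mass of stage 1 = 224,000+35,300 + 89,800+14,000 + 9,270+1,220 + 3,550 = 377,140 kg.
Stage 1: m₀ = 377,140 kg, m_f = 377,140 − 224,000 = 153,140 kg; Δv = 266×9.81×ln(2.463) = 2609.5×0.9013 ≈ 2352 m/s.
Stage 2: m₀ = 117,840 kg, m_f = 117,840 − 89,800 = 28,040 kg; Δv = 303×9.81×ln(4.203) = 2972.4×1.4357 ≈ 4268 m/s.
Stage 3: m₀ = 14,040 kg, m_f = 14,040 − 9,270 = 4,770 kg; Δv = 273×9.81×ln(2.943) = 2678.1×1.0796 ≈ 2891 m/s.
Total Δv = 2352 + 4268 + 2891 = 9511 m/s.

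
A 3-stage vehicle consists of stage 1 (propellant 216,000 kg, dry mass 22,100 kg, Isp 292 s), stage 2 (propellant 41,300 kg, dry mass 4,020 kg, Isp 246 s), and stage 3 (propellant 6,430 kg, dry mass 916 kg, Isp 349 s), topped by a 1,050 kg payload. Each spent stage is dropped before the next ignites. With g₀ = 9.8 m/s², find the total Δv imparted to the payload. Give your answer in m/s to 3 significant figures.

Δv ≈ 12400 m/s

Ignition mass of stage 1 = 216,000+22,100 + 41,300+4,020 + 6,430+916 + 1,050 = 291,816 kg.
Stage 1: m₀ = 291,816 kg, m_f = 291,816 − 216,000 = 75,816 kg; Δv = 292×9.8×ln(3.849) = 2861.6×1.3478 ≈ 3857 m/s.
Stage 2: m₀ = 53,716 kg, m_f = 53,716 − 41,300 = 12,416 kg; Δv = 246×9.8×ln(4.326) = 2410.8×1.4647 ≈ 3531 m/s.
Stage 3: m₀ = 8,396 kg, m_f = 8,396 − 6,430 = 1,966 kg; Δv = 349×9.8×ln(4.271) = 3420.2×1.4518 ≈ 4965 m/s.
Total Δv = 3857 + 3531 + 4965 = 12353 m/s.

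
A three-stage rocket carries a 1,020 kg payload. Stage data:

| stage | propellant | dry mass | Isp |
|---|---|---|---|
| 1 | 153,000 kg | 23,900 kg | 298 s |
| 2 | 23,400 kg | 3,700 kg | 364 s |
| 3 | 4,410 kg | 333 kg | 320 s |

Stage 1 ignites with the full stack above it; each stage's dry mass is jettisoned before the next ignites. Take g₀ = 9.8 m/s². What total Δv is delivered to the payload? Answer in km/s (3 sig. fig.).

Δv ≈ 12.8 km/s

Ignition mass of stage 1 = 153,000+23,900 + 23,400+3,700 + 4,410+333 + 1,020 = 209,763 kg.
Stage 1: m₀ = 209,763 kg, m_f = 209,763 − 153,000 = 56,763 kg; Δv = 298×9.8×ln(3.695) = 2920.4×1.3071 ≈ 3817 m/s.
Stage 2: m₀ = 32,863 kg, m_f = 32,863 − 23,400 = 9,463 kg; Δv = 364×9.8×ln(3.473) = 3567.2×1.2450 ≈ 4441 m/s.
Stage 3: m₀ = 5,763 kg, m_f = 5,763 − 4,410 = 1,353 kg; Δv = 320×9.8×ln(4.259) = 3136.0×1.4491 ≈ 4544 m/s.
Total Δv = 3817 + 4441 + 4544 = 12802 m/s.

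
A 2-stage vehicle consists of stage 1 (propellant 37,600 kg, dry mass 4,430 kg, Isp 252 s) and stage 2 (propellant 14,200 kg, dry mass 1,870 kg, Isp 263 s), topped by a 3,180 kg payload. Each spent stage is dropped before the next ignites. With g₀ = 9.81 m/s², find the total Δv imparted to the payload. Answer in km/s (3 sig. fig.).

Δv ≈ 5.80 km/s

Ignition mass of stage 1 = 37,600+4,430 + 14,200+1,870 + 3,180 = 61,280 kg.
Stage 1: m₀ = 61,280 kg, m_f = 61,280 − 37,600 = 23,680 kg; Δv = 252×9.81×ln(2.588) = 2472.1×0.9508 ≈ 2351 m/s.
Stage 2: m₀ = 19,250 kg, m_f = 19,250 − 14,200 = 5,050 kg; Δv = 263×9.81×ln(3.812) = 2580.0×1.3381 ≈ 3452 m/s.
Total Δv = 2351 + 3452 = 5803 m/s.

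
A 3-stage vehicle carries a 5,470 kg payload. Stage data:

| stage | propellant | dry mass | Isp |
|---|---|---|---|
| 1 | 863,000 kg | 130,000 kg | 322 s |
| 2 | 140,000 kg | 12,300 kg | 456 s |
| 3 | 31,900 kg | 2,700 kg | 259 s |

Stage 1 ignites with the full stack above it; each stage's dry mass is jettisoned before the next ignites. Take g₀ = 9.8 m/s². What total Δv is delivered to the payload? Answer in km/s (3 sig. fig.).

Δv ≈ 14.0 km/s

Ignition mass of stage 1 = 863,000+130,000 + 140,000+12,300 + 31,900+2,700 + 5,470 = 1,185,370 kg.
Stage 1: m₀ = 1,185,370 kg, m_f = 1,185,370 − 863,000 = 322,370 kg; Δv = 322×9.8×ln(3.677) = 3155.6×1.3021 ≈ 4109 m/s.
Stage 2: m₀ = 192,370 kg, m_f = 192,370 − 140,000 = 52,370 kg; Δv = 456×9.8×ln(3.673) = 4468.8×1.3011 ≈ 5814 m/s.
Stage 3: m₀ = 40,070 kg, m_f = 40,070 − 31,900 = 8,170 kg; Δv = 259×9.8×ln(4.905) = 2538.2×1.5902 ≈ 4036 m/s.
Total Δv = 4109 + 5814 + 4036 = 13959 m/s.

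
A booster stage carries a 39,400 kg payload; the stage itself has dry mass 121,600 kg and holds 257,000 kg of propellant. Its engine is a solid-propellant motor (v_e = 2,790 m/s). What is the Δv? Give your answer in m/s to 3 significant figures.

m₀ = payload + dry + propellant = 39,400 + 121,600 + 257,000 = 418,000 kg.
m_f = payload + dry = 39,400 + 121,600 = 161,000 kg.
Using Δv = v_e ln(m₀/m_f): Δv = v_e · ln(m₀/m_f) = 2790.0 × ln(2.596) = 2790.0 × 0.9541 ≈ 2661.9 m/s.

Δv ≈ 2660 m/s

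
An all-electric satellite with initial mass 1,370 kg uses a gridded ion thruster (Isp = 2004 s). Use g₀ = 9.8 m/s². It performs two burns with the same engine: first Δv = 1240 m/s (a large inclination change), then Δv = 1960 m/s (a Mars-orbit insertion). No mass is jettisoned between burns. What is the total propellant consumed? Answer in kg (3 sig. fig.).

v_e = Isp · g₀ = 2004 × 9.8 = 19639.2 m/s.
After the first burn: m = 1370 × exp(−1240/19639.2) = 1370 × 0.93881 = 1,286.17 kg.
After the second burn: m = 1,286.17 × exp(−1960/19639.2) = 1,286.17 × 0.90502 = 1,164.01 kg.
Total propellant = m₀ − m_final = 1370 − 1,164.01 = 205.99 kg.

total propellant consumed ≈ 206 kg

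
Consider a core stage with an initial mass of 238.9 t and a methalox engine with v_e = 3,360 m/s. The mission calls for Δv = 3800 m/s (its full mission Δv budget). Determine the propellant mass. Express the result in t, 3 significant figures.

propellant mass ≈ 162 t

Rocket equation: m₀/m_f = exp(Δv / v_e) = exp(3800 / 3360.0) = exp(1.1310) = 3.0986.
m_f = 238.9 / 3.0986 = 77.0993 t, so propellant = m₀ − m_f = 238.9 − 77.0993 = 161.8007 t.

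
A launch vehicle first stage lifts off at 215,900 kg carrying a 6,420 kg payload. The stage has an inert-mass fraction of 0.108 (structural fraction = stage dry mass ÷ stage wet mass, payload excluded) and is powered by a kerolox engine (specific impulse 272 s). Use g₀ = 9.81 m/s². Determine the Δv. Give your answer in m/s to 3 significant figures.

Δv ≈ 5350 m/s

Stage wet mass = m₀ − payload = 215,900 − 6,420 = 209,480 kg.
Stage dry mass = ε × stage wet mass = 0.108 × 209,480 = 22,623.8 kg.
Burnout mass m_f = stage dry + payload = 22,623.8 + 6,420 = 29,043.8 kg.
v_e = Isp · g₀ = 272 × 9.81 = 2668.3 m/s.
Using Δv = v_e ln(m₀/m_f): Δv = v_e · ln(215,900/29,043.8) = 2668.3 × ln(7.434) = 2668.3 × 2.0060 ≈ 5353 m/s.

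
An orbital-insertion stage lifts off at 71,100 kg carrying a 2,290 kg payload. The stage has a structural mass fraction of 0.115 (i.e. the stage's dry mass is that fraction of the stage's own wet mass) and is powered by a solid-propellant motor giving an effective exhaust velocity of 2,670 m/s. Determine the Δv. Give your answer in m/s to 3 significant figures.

Δv ≈ 5180 m/s

Stage wet mass = m₀ − payload = 71,100 − 2,290 = 68,810 kg.
Stage dry mass = ε × stage wet mass = 0.115 × 68,810 = 7,913.15 kg.
Burnout mass m_f = stage dry + payload = 7,913.15 + 2,290 = 10,203.15 kg.
Rocket equation: Δv = v_e · ln(71,100/10,203.15) = 2670.0 × ln(6.968) = 2670.0 × 1.9414 ≈ 5184 m/s.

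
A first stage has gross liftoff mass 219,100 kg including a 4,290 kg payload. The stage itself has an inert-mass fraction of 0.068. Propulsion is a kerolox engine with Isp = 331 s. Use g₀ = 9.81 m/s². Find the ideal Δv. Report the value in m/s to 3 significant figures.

Δv ≈ 7960 m/s

Stage wet mass = m₀ − payload = 219,100 − 4,290 = 214,810 kg.
Stage dry mass = ε × stage wet mass = 0.068 × 214,810 = 14,607.1 kg.
Burnout mass m_f = stage dry + payload = 14,607.1 + 4,290 = 18,897.1 kg.
v_e = Isp · g₀ = 331 × 9.81 = 3247.1 m/s.
Δv = v_e · ln(219,100/18,897.1) = 3247.1 × ln(11.59) = 3247.1 × 2.4505 ≈ 7957 m/s.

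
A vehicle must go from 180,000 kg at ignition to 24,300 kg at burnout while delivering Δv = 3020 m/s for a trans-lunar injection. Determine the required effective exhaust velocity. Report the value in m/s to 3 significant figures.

ln(m₀/m_f) = ln(180000/24300) = ln(7.407) = 2.0025.
Using Δv = v_e ln(m₀/m_f): v_e = Δv / ln(m₀/m_f) = 3020 / 2.0025 = 1508.1 m/s.

v_e ≈ 1510 m/s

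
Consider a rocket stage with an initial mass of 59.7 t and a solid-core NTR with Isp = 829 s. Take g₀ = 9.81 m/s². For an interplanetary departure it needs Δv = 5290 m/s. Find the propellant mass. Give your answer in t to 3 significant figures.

v_e = Isp · g₀ = 829 × 9.81 = 8132.5 m/s.
By the Tsiolkovsky rocket equation, m₀/m_f = exp(Δv / v_e) = exp(5290 / 8132.5) = exp(0.6505) = 1.9165.
m_f = 59.7 / 1.9165 = 31.1505 t, so propellant = m₀ − m_f = 59.7 − 31.1505 = 28.5495 t.

propellant mass ≈ 28.5 t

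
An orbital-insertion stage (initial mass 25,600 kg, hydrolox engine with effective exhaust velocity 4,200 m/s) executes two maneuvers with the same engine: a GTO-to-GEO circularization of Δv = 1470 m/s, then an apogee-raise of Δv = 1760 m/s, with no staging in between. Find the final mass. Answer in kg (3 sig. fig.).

After the first burn: m = 25600 × exp(−1470/4200.0) = 25600 × 0.70469 = 18,040.1 kg.
After the second burn: m = 18,040.1 × exp(−1760/4200.0) = 18,040.1 × 0.65767 = 11,864.4 kg.

final mass ≈ 11900 kg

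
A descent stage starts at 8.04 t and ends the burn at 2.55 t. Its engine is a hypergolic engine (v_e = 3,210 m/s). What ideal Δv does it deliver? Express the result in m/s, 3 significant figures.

Δv ≈ 3690 m/s

Using Δv = v_e ln(m₀/m_f): Δv = v_e · ln(m₀/m_f) = 3210.0 × ln(3.153) = 3210.0 × 1.1483 ≈ 3686.2 m/s.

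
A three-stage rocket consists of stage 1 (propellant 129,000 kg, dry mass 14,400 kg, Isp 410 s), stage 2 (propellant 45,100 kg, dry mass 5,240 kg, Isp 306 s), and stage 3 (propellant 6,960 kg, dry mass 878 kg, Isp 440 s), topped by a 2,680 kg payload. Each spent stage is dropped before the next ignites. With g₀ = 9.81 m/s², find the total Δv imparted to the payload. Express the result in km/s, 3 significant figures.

Ignition mass of stage 1 = 129,000+14,400 + 45,100+5,240 + 6,960+878 + 2,680 = 204,258 kg.
Stage 1: m₀ = 204,258 kg, m_f = 204,258 − 129,000 = 75,258 kg; Δv = 410×9.81×ln(2.714) = 4022.1×0.9985 ≈ 4016 m/s.
Stage 2: m₀ = 60,858 kg, m_f = 60,858 − 45,100 = 15,758 kg; Δv = 306×9.81×ln(3.862) = 3001.9×1.3512 ≈ 4056 m/s.
Stage 3: m₀ = 10,518 kg, m_f = 10,518 − 6,960 = 3,558 kg; Δv = 440×9.81×ln(2.956) = 4316.4×1.0839 ≈ 4679 m/s.
Total Δv = 4016 + 4056 + 4679 = 12751 m/s.

Δv ≈ 12.8 km/s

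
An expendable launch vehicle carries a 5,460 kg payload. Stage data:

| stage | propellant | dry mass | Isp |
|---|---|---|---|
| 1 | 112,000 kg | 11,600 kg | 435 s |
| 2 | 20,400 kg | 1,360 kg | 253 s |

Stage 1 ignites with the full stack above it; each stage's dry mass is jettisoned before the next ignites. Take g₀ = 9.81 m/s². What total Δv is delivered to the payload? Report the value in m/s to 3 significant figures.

Ignition mass of stage 1 = 112,000+11,600 + 20,400+1,360 + 5,460 = 150,820 kg.
Stage 1: m₀ = 150,820 kg, m_f = 150,820 − 112,000 = 38,820 kg; Δv = 435×9.81×ln(3.885) = 4267.4×1.3572 ≈ 5791 m/s.
Stage 2: m₀ = 27,220 kg, m_f = 27,220 − 20,400 = 6,820 kg; Δv = 253×9.81×ln(3.991) = 2481.9×1.3841 ≈ 3435 m/s.
Total Δv = 5791 + 3435 = 9226 m/s.

Δv ≈ 9230 m/s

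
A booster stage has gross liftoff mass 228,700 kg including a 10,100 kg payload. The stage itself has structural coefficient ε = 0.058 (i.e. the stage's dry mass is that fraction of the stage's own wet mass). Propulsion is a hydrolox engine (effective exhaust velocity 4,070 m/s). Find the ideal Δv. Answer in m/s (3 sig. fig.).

Stage wet mass = m₀ − payload = 228,700 − 10,100 = 218,600 kg.
Stage dry mass = ε × stage wet mass = 0.058 × 218,600 = 12,678.8 kg.
Burnout mass m_f = stage dry + payload = 12,678.8 + 10,100 = 22,778.8 kg.
From the ideal rocket equation, Δv = v_e · ln(228,700/22,778.8) = 4070.0 × ln(10.04) = 4070.0 × 2.3066 ≈ 9388 m/s.

Δv ≈ 9390 m/s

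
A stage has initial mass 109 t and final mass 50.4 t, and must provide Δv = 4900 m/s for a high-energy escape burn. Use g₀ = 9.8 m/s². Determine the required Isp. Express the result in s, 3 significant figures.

Isp ≈ 648 s

ln(m₀/m_f) = ln(109000/50400) = ln(2.163) = 0.7714.
v_e = Δv / ln(m₀/m_f) = 4900 / 0.7714 = 6352.4 m/s.
Isp = v_e / g₀ = 6352.4 / 9.8 = 648.2 s.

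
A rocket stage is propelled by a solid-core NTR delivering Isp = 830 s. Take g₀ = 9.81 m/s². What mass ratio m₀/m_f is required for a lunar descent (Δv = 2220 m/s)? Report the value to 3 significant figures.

v_e = Isp · g₀ = 830 × 9.81 = 8142.3 m/s.
From the ideal rocket equation, m₀/m_f = exp(Δv / v_e) = exp(2220 / 8142.3) = exp(0.2727) = 1.3134.

mass ratio ≈ 1.31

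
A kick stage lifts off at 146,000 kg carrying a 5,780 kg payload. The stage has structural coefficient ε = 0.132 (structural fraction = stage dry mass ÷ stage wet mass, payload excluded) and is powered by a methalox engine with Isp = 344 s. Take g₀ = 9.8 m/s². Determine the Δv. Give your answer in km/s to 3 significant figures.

Δv ≈ 6.05 km/s

Stage wet mass = m₀ − payload = 146,000 − 5,780 = 140,220 kg.
Stage dry mass = ε × stage wet mass = 0.132 × 140,220 = 18,509 kg.
Burnout mass m_f = stage dry + payload = 18,509 + 5,780 = 24,289 kg.
v_e = Isp · g₀ = 344 × 9.8 = 3371.2 m/s.
Δv = v_e · ln(146,000/24,289) = 3371.2 × ln(6.011) = 3371.2 × 1.7936 ≈ 6047 m/s.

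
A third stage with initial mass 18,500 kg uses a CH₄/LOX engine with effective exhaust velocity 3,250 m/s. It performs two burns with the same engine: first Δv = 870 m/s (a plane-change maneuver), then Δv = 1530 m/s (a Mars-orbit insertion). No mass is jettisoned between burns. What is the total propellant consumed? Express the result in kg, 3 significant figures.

After the first burn: m = 18500 × exp(−870/3250.0) = 18500 × 0.76514 = 14,155.1 kg.
After the second burn: m = 14,155.1 × exp(−1530/3250.0) = 14,155.1 × 0.62452 = 8,840.14 kg.
Total propellant = m₀ − m_final = 18500 − 8,840.14 = 9,659.86 kg.

total propellant consumed ≈ 9660 kg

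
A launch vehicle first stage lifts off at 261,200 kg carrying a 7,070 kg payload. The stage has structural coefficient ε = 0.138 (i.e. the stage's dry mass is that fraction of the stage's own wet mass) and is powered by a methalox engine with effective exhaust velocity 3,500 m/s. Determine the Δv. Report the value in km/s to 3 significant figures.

Stage wet mass = m₀ − payload = 261,200 − 7,070 = 254,130 kg.
Stage dry mass = ε × stage wet mass = 0.138 × 254,130 = 35,069.9 kg.
Burnout mass m_f = stage dry + payload = 35,069.9 + 7,070 = 42,139.9 kg.
Δv = v_e · ln(261,200/42,139.9) = 3500.0 × ln(6.198) = 3500.0 × 1.8243 ≈ 6385 m/s.

Δv ≈ 6.39 km/s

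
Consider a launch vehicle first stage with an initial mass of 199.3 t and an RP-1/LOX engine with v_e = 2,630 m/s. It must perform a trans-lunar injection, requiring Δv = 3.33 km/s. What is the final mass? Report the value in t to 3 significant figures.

final mass ≈ 56.2 t

Rocket equation: m₀/m_f = exp(Δv / v_e) = exp(3330 / 2630.0) = exp(1.2662) = 3.5472.
m_f = m₀ / 3.5472 = 199.3 / 3.5472 = 56.1852 t.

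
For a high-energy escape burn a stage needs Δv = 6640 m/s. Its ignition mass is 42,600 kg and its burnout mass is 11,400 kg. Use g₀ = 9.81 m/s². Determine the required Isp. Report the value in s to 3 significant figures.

Isp ≈ 513 s

ln(m₀/m_f) = ln(42600/11400) = ln(3.737) = 1.3182.
v_e = Δv / ln(m₀/m_f) = 6640 / 1.3182 = 5037.0 m/s.
Isp = v_e / g₀ = 5037.0 / 9.81 = 513.5 s.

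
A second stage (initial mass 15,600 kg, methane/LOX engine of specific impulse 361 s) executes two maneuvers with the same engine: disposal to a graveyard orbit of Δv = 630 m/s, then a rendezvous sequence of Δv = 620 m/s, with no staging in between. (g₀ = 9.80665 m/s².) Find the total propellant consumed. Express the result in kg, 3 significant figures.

v_e = Isp · g₀ = 361 × 9.80665 = 3540.2 m/s.
After the first burn: m = 15600 × exp(−630/3540.2) = 15600 × 0.83698 = 13,056.9 kg.
After the second burn: m = 13,056.9 × exp(−620/3540.2) = 13,056.9 × 0.83935 = 10,959.3 kg.
Total propellant = m₀ − m_final = 15600 − 10,959.3 = 4,640.7 kg.

total propellant consumed ≈ 4640 kg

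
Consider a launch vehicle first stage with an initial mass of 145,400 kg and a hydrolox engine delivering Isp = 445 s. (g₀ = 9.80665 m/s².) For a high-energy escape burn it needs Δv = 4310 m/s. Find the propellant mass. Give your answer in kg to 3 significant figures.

propellant mass ≈ 91200 kg

v_e = Isp · g₀ = 445 × 9.80665 = 4364.0 m/s.
Rocket equation: m₀/m_f = exp(Δv / v_e) = exp(4310 / 4364.0) = exp(0.9876) = 2.6849.
m_f = 145,400 / 2.6849 = 54,154.7 kg, so propellant = m₀ − m_f = 145,400 − 54,154.7 = 91,245.3 kg.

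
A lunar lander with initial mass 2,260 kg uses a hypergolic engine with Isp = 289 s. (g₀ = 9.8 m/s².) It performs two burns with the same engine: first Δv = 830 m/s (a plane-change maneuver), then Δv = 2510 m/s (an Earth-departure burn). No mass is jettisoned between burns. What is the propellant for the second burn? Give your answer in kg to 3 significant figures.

v_e = Isp · g₀ = 289 × 9.8 = 2832.2 m/s.
After the first burn: m = 2260 × exp(−830/2832.2) = 2260 × 0.74598 = 1,685.91 kg.
After the second burn: m = 1,685.91 × exp(−2510/2832.2) = 1,685.91 × 0.41220 = 694.932 kg.
Second-burn propellant = 1,685.91 − 694.932 = 990.978 kg.

propellant for the second burn ≈ 991 kg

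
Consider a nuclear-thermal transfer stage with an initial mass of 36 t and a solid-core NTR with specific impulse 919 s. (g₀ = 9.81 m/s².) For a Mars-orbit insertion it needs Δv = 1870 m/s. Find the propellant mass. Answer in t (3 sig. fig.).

propellant mass ≈ 6.74 t

v_e = Isp · g₀ = 919 × 9.81 = 9015.4 m/s.
From the ideal rocket equation, m₀/m_f = exp(Δv / v_e) = exp(1870 / 9015.4) = exp(0.2074) = 1.2305.
m_f = 36 / 1.2305 = 29.2564 t, so propellant = m₀ − m_f = 36 − 29.2564 = 6.7436 t.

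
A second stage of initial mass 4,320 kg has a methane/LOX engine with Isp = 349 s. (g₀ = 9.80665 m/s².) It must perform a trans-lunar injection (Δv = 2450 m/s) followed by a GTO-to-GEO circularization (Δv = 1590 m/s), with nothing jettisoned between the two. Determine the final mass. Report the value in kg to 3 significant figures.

final mass ≈ 1330 kg

v_e = Isp · g₀ = 349 × 9.80665 = 3422.5 m/s.
After the first burn: m = 4320 × exp(−2450/3422.5) = 4320 × 0.48878 = 2,111.53 kg.
After the second burn: m = 2,111.53 × exp(−1590/3422.5) = 2,111.53 × 0.62841 = 1,326.91 kg.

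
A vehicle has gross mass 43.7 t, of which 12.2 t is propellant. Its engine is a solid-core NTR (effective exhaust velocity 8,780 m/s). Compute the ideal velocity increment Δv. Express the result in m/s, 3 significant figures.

Δv ≈ 2870 m/s

m_f = m₀ − m_prop = 43.7 − 12.2 = 31.5 t.
Δv = v_e · ln(m₀/m_f) = 8780.0 × ln(1.387) = 8780.0 × 0.3274 ≈ 2874.2 m/s.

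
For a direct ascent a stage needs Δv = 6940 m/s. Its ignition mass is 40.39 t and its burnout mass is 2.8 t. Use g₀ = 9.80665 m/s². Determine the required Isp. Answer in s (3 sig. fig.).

Isp ≈ 265 s

ln(m₀/m_f) = ln(40390/2800) = ln(14.43) = 2.6690.
v_e = Δv / ln(m₀/m_f) = 6940 / 2.6690 = 2600.3 m/s.
Isp = v_e / g₀ = 2600.3 / 9.80665 = 265.2 s.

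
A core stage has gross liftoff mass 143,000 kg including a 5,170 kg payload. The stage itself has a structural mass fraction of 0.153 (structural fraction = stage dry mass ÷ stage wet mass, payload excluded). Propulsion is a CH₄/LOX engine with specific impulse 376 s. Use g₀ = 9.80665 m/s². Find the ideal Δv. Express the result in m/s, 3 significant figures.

Stage wet mass = m₀ − payload = 143,000 − 5,170 = 137,830 kg.
Stage dry mass = ε × stage wet mass = 0.153 × 137,830 = 21,088 kg.
Burnout mass m_f = stage dry + payload = 21,088 + 5,170 = 26,258 kg.
v_e = Isp · g₀ = 376 × 9.80665 = 3687.3 m/s.
By the Tsiolkovsky rocket equation, Δv = v_e · ln(143,000/26,258) = 3687.3 × ln(5.446) = 3687.3 × 1.6949 ≈ 6250 m/s.

Δv ≈ 6250 m/s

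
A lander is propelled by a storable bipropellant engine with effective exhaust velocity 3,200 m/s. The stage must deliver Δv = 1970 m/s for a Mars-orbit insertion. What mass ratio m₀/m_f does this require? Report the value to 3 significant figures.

m₀/m_f = exp(Δv / v_e) = exp(1970 / 3200.0) = exp(0.6156) = 1.8508.

mass ratio ≈ 1.85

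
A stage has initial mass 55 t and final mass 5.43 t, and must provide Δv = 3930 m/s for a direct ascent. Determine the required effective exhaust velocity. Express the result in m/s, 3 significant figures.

ln(m₀/m_f) = ln(55000/5430) = ln(10.13) = 2.3154.
v_e = Δv / ln(m₀/m_f) = 3930 / 2.3154 = 1697.3 m/s.

v_e ≈ 1700 m/s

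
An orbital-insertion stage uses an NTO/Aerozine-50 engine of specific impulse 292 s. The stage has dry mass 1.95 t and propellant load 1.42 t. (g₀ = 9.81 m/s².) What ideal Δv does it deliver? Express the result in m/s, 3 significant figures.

Δv ≈ 1570 m/s

v_e = Isp · g₀ = 292 × 9.81 = 2864.5 m/s.
m₀ = m_dry + m_prop = 1.95 + 1.42 = 3.37 t.
Δv = v_e · ln(m₀/m_f) = 2864.5 × ln(1.728) = 2864.5 × 0.5471 ≈ 1567.1 m/s.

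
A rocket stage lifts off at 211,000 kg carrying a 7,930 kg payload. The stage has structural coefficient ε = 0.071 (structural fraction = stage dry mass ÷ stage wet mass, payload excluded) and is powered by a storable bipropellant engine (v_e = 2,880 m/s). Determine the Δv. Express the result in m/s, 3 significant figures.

Stage wet mass = m₀ − payload = 211,000 − 7,930 = 203,070 kg.
Stage dry mass = ε × stage wet mass = 0.071 × 203,070 = 14,418 kg.
Burnout mass m_f = stage dry + payload = 14,418 + 7,930 = 22,348 kg.
From the ideal rocket equation, Δv = v_e · ln(211,000/22,348) = 2880.0 × ln(9.442) = 2880.0 × 2.2451 ≈ 6466 m/s.

Δv ≈ 6470 m/s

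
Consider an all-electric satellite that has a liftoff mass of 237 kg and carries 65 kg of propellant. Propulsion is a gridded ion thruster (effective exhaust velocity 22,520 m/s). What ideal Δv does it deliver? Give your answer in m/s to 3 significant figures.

m_f = m₀ − m_prop = 237 − 65 = 172 kg.
From the ideal rocket equation, Δv = v_e · ln(m₀/m_f) = 22520.0 × ln(1.378) = 22520.0 × 0.3206 ≈ 7219.1 m/s.

Δv ≈ 7220 m/s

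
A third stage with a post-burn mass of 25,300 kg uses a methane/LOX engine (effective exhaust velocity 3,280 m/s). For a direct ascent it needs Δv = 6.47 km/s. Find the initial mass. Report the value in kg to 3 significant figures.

initial mass ≈ 182000 kg

m₀/m_f = exp(Δv / v_e) = exp(6470 / 3280.0) = exp(1.9726) = 7.1891.
m₀ = m_f × 7.1891 = 25,300 × 7.1891 = 181,884 kg.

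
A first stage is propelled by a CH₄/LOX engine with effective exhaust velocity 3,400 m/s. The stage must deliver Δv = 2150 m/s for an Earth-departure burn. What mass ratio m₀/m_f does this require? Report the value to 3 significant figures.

m₀/m_f = exp(Δv / v_e) = exp(2150 / 3400.0) = exp(0.6324) = 1.8820.

mass ratio ≈ 1.88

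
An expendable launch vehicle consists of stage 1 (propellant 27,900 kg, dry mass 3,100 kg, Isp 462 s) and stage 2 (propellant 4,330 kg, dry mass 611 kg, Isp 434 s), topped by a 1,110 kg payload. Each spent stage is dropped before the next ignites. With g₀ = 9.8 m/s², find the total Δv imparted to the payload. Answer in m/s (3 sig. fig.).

Ignition mass of stage 1 = 27,900+3,100 + 4,330+611 + 1,110 = 37,051 kg.
Stage 1: m₀ = 37,051 kg, m_f = 37,051 − 27,900 = 9,151 kg; Δv = 462×9.8×ln(4.049) = 4527.6×1.3984 ≈ 6332 m/s.
Stage 2: m₀ = 6,051 kg, m_f = 6,051 − 4,330 = 1,721 kg; Δv = 434×9.8×ln(3.516) = 4253.2×1.2573 ≈ 5348 m/s.
Total Δv = 6332 + 5348 = 11680 m/s.

Δv ≈ 11700 m/s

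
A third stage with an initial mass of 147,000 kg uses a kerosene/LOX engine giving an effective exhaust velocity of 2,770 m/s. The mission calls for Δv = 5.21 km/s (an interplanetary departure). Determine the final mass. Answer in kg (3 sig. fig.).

m₀/m_f = exp(Δv / v_e) = exp(5210 / 2770.0) = exp(1.8809) = 6.5592.
m_f = m₀ / 6.5592 = 147,000 / 6.5592 = 22,411.3 kg.

final mass ≈ 22400 kg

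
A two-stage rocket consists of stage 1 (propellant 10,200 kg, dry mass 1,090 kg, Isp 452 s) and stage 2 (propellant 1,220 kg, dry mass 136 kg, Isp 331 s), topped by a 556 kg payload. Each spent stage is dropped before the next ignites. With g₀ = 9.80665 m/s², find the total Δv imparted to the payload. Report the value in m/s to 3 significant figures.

Ignition mass of stage 1 = 10,200+1,090 + 1,220+136 + 556 = 13,202 kg.
Stage 1: m₀ = 13,202 kg, m_f = 13,202 − 10,200 = 3,002 kg; Δv = 452×9.80665×ln(4.398) = 4432.6×1.4811 ≈ 6565 m/s.
Stage 2: m₀ = 1,912 kg, m_f = 1,912 − 1,220 = 692 kg; Δv = 331×9.80665×ln(2.763) = 3246.0×1.0163 ≈ 3299 m/s.
Total Δv = 6565 + 3299 = 9864 m/s.

Δv ≈ 9860 m/s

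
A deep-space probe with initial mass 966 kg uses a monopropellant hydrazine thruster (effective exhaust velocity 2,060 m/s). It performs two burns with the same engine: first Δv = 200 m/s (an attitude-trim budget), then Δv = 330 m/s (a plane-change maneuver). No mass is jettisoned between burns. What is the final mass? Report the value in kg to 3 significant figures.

final mass ≈ 747 kg

After the first burn: m = 966 × exp(−200/2060.0) = 966 × 0.90748 = 876.626 kg.
After the second burn: m = 876.626 × exp(−330/2060.0) = 876.626 × 0.85198 = 746.868 kg.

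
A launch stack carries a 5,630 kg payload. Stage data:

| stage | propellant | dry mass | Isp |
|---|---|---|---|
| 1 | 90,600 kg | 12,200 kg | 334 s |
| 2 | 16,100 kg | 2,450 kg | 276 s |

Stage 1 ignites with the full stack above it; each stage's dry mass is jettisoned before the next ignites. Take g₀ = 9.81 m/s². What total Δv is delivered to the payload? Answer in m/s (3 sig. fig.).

Ignition mass of stage 1 = 90,600+12,200 + 16,100+2,450 + 5,630 = 126,980 kg.
Stage 1: m₀ = 126,980 kg, m_f = 126,980 − 90,600 = 36,380 kg; Δv = 334×9.81×ln(3.49) = 3276.5×1.2500 ≈ 4096 m/s.
Stage 2: m₀ = 24,180 kg, m_f = 24,180 − 16,100 = 8,080 kg; Δv = 276×9.81×ln(2.993) = 2707.6×1.0961 ≈ 2968 m/s.
Total Δv = 4096 + 2968 = 7064 m/s.

Δv ≈ 7060 m/s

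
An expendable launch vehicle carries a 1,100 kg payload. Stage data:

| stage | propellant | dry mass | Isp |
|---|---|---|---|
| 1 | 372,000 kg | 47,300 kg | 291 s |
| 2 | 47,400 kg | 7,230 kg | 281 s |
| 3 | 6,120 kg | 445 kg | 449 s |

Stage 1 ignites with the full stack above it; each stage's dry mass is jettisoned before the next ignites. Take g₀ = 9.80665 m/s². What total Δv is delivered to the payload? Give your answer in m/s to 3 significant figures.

Δv ≈ 15200 m/s

Ignition mass of stage 1 = 372,000+47,300 + 47,400+7,230 + 6,120+445 + 1,100 = 481,595 kg.
Stage 1: m₀ = 481,595 kg, m_f = 481,595 − 372,000 = 109,595 kg; Δv = 291×9.80665×ln(4.394) = 2853.7×1.4803 ≈ 4224 m/s.
Stage 2: m₀ = 62,295 kg, m_f = 62,295 − 47,400 = 14,895 kg; Δv = 281×9.80665×ln(4.182) = 2755.7×1.4309 ≈ 3943 m/s.
Stage 3: m₀ = 7,665 kg, m_f = 7,665 − 6,120 = 1,545 kg; Δv = 449×9.80665×ln(4.961) = 4403.2×1.6016 ≈ 7052 m/s.
Total Δv = 4224 + 3943 + 7052 = 15219 m/s.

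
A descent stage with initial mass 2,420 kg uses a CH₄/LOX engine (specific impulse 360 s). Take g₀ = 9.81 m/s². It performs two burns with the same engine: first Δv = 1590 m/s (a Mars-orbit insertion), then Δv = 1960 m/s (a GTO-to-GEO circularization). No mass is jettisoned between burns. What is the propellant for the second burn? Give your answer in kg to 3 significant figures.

v_e = Isp · g₀ = 360 × 9.81 = 3531.6 m/s.
After the first burn: m = 2420 × exp(−1590/3531.6) = 2420 × 0.63749 = 1,542.73 kg.
After the second burn: m = 1,542.73 × exp(−1960/3531.6) = 1,542.73 × 0.57408 = 885.65 kg.
Second-burn propellant = 1,542.73 − 885.65 = 657.08 kg.

propellant for the second burn ≈ 657 kg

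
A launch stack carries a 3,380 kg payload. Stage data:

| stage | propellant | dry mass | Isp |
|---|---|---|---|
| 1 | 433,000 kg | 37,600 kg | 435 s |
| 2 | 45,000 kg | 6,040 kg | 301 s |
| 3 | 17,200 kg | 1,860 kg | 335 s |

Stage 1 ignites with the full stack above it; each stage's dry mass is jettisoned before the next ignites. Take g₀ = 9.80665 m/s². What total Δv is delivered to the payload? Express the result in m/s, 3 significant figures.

Ignition mass of stage 1 = 433,000+37,600 + 45,000+6,040 + 17,200+1,860 + 3,380 = 544,080 kg.
Stage 1: m₀ = 544,080 kg, m_f = 544,080 − 433,000 = 111,080 kg; Δv = 435×9.80665×ln(4.898) = 4265.9×1.5888 ≈ 6778 m/s.
Stage 2: m₀ = 73,480 kg, m_f = 73,480 − 45,000 = 28,480 kg; Δv = 301×9.80665×ln(2.58) = 2951.8×0.9478 ≈ 2798 m/s.
Stage 3: m₀ = 22,440 kg, m_f = 22,440 − 17,200 = 5,240 kg; Δv = 335×9.80665×ln(4.282) = 3285.2×1.4545 ≈ 4778 m/s.
Total Δv = 6778 + 2798 + 4778 = 14354 m/s.

Δv ≈ 14400 m/s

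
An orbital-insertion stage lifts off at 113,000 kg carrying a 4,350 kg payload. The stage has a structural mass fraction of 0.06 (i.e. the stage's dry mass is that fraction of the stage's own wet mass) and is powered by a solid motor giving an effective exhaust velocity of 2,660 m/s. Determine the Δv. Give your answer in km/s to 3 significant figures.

Stage wet mass = m₀ − payload = 113,000 − 4,350 = 108,650 kg.
Stage dry mass = ε × stage wet mass = 0.06 × 108,650 = 6,519 kg.
Burnout mass m_f = stage dry + payload = 6,519 + 4,350 = 10,869 kg.
Using Δv = v_e ln(m₀/m_f): Δv = v_e · ln(113,000/10,869) = 2660.0 × ln(10.4) = 2660.0 × 2.3415 ≈ 6228 m/s.

Δv ≈ 6.23 km/s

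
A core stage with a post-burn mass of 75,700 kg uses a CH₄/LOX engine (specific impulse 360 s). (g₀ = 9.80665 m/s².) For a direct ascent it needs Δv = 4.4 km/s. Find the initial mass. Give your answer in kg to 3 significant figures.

initial mass ≈ 263000 kg

v_e = Isp · g₀ = 360 × 9.80665 = 3530.4 m/s.
From the ideal rocket equation, m₀/m_f = exp(Δv / v_e) = exp(4400 / 3530.4) = exp(1.2463) = 3.4775.
m₀ = m_f × 3.4775 = 75,700 × 3.4775 = 263,247 kg.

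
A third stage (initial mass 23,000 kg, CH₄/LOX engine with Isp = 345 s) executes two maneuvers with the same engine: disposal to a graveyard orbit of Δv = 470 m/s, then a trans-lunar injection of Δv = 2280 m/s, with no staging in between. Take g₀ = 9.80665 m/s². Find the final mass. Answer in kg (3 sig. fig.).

final mass ≈ 10200 kg

v_e = Isp · g₀ = 345 × 9.80665 = 3383.3 m/s.
After the first burn: m = 23000 × exp(−470/3383.3) = 23000 × 0.87030 = 20,016.9 kg.
After the second burn: m = 20,016.9 × exp(−2280/3383.3) = 20,016.9 × 0.50972 = 10,203 kg.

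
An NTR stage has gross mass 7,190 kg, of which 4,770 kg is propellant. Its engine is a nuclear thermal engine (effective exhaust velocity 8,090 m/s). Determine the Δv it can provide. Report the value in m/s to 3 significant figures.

Δv ≈ 8810 m/s

m_f = m₀ − m_prop = 7,190 − 4,770 = 2,420 kg.
From the ideal rocket equation, Δv = v_e · ln(m₀/m_f) = 8090.0 × ln(2.971) = 8090.0 × 1.0889 ≈ 8809.4 m/s.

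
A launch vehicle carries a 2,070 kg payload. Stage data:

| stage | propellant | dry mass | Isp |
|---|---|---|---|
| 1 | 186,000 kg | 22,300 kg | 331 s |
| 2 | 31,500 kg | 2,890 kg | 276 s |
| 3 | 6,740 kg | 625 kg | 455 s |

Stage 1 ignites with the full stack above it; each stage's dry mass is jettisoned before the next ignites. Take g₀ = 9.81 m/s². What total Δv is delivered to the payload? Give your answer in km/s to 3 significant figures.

Δv ≈ 13.4 km/s

Ignition mass of stage 1 = 186,000+22,300 + 31,500+2,890 + 6,740+625 + 2,070 = 252,125 kg.
Stage 1: m₀ = 252,125 kg, m_f = 252,125 − 186,000 = 66,125 kg; Δv = 331×9.81×ln(3.813) = 3247.1×1.3384 ≈ 4346 m/s.
Stage 2: m₀ = 43,825 kg, m_f = 43,825 − 31,500 = 12,325 kg; Δv = 276×9.81×ln(3.556) = 2707.6×1.2686 ≈ 3435 m/s.
Stage 3: m₀ = 9,435 kg, m_f = 9,435 − 6,740 = 2,695 kg; Δv = 455×9.81×ln(3.501) = 4463.6×1.2530 ≈ 5593 m/s.
Total Δv = 4346 + 3435 + 5593 = 13374 m/s.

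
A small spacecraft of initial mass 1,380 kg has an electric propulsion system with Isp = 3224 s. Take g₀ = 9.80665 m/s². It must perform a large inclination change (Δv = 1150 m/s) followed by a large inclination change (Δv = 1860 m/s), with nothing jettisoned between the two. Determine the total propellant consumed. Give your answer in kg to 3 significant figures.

total propellant consumed ≈ 125 kg

v_e = Isp · g₀ = 3224 × 9.80665 = 31616.6 m/s.
After the first burn: m = 1380 × exp(−1150/31616.6) = 1380 × 0.96428 = 1,330.71 kg.
After the second burn: m = 1,330.71 × exp(−1860/31616.6) = 1,330.71 × 0.94287 = 1,254.69 kg.
Total propellant = m₀ − m_final = 1380 − 1,254.69 = 125.31 kg.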